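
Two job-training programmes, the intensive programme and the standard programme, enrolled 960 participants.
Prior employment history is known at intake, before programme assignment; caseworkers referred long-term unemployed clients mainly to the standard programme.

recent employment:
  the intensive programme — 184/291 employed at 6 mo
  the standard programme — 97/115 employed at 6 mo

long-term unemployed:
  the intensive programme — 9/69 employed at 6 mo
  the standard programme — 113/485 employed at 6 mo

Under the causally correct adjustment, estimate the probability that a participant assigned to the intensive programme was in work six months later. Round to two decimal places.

0.34

The imbalance in prior employment history arose from how participants were allocated, not from anything the programme did; and prior employment history independently affects the outcome. The pooled gap is confounded — condition on prior employment history.
Standardising the intensive programme to the population prior employment history mix: 0.423·184/291 + 0.577·9/69 = 0.343.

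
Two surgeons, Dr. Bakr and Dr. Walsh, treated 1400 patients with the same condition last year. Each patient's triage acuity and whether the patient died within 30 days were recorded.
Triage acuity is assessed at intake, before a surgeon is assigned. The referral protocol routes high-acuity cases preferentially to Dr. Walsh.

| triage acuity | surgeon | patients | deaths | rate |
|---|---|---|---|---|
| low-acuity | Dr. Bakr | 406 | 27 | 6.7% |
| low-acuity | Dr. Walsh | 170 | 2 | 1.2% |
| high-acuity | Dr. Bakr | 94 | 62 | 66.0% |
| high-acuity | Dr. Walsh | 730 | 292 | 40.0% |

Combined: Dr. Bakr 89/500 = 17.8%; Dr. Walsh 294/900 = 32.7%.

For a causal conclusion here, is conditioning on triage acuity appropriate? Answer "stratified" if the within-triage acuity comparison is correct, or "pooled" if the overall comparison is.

stratified

Nothing the surgeon does changes triage acuity; the imbalance is an allocation artefact. With triage acuity also predicting the outcome, the pooled figure is confounded, and the within-stratum comparison is the causal one.
Within each level — low-acuity: 6.7% vs 1.2%; high-acuity: 66.0% vs 40.0% — Dr. Walsh is lower every time.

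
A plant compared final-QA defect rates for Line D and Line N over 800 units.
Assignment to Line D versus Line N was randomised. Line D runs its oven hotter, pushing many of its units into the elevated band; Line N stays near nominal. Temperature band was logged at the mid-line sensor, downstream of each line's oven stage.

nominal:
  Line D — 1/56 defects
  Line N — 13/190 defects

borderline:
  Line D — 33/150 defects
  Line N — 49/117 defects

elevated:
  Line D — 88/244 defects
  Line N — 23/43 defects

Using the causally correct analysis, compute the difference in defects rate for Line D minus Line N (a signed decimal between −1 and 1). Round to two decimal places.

+0.03

The in-process temperature band-specific comparison favours Line D throughout, but the pooled figures favour Line N. The question is whether to condition on in-process temperature band.
In-process temperature band here is a post-treatment variable shaped by the line; conditioning on it would introduce bias rather than remove it. The overall comparison is the causal one.
The causal difference is the pooled difference: 0.271 − 0.243 = +0.028.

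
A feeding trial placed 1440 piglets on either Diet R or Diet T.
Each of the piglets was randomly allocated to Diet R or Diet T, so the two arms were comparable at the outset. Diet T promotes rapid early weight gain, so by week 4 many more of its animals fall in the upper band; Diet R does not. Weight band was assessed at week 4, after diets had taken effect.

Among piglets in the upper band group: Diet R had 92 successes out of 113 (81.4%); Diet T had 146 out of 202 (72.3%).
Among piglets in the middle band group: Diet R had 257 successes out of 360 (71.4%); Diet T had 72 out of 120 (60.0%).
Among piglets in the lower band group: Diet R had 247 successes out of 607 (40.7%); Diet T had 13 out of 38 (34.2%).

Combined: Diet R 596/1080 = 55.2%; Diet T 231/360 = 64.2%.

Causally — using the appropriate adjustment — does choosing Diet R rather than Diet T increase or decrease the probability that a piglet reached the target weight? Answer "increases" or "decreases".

decreases

Week-4 weight band here is a post-treatment variable shaped by the diet; conditioning on it would introduce bias rather than remove it. The overall comparison is the causal one.
Pooled: Diet R 55.2% vs Diet T 64.2%; Diet T is higher overall.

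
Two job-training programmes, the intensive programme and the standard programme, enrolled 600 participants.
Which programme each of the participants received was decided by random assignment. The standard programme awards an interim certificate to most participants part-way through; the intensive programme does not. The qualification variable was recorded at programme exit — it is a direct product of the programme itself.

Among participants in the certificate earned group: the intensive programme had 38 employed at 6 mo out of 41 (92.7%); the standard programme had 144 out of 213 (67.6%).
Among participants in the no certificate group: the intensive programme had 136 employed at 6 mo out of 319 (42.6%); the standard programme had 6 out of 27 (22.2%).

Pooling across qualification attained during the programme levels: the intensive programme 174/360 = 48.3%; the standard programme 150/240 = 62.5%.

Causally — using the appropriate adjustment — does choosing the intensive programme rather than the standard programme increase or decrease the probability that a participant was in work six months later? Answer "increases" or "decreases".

decreases

the intensive programme is higher inside every qualification attained during the programme stratum but the standard programme is higher in aggregate. Whether to stratify depends on how qualification attained during the programme relates to the programme.
Stratifying would compare programmes among participants the programmes themselves sorted into qualification attained during the programme groups — a form of selection on an intermediate. The unconditioned pooled rates give the total causal effect.
Pooled: the intensive programme 48.3% vs the standard programme 62.5%; the standard programme is higher overall.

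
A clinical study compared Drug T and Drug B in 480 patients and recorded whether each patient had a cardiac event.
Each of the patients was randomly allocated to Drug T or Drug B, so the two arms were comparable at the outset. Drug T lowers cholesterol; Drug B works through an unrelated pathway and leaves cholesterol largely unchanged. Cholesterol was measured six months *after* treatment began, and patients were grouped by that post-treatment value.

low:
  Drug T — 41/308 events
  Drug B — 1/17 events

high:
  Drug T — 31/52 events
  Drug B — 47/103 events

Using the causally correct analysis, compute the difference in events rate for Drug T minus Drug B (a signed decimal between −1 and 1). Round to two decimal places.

Drug B is lower inside every cholesterol stratum but Drug T is lower in aggregate. Whether to stratify depends on how cholesterol relates to the drug.
Because the drug influences cholesterol, cholesterol is a post-treatment mediator, not a confounder. Stratifying on it would bias the estimate; the causal effect is the crude pooled difference.
The causal difference is the pooled difference: 0.200 − 0.400 = -0.200.

-0.20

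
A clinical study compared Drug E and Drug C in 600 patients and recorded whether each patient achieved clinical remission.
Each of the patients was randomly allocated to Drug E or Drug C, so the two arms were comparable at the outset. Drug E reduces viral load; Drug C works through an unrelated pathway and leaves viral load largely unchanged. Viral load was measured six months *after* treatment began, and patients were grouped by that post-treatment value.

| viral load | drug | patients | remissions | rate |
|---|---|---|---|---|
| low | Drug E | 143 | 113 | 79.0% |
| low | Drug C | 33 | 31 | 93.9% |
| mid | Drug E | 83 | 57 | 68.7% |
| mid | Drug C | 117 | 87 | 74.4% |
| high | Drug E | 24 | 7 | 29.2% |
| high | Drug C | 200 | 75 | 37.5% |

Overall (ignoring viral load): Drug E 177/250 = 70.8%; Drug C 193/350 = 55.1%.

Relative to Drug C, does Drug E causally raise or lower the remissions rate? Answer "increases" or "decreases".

Within every viral load level Drug C has the higher rate, yet pooled Drug E does — Simpson's reversal.
Stratifying would compare drugs among patients the drugs themselves sorted into viral load groups — a form of selection on an intermediate. The unconditioned pooled rates give the total causal effect.
Pooled: Drug E 70.8% vs Drug C 55.1%; Drug E is higher overall.

increases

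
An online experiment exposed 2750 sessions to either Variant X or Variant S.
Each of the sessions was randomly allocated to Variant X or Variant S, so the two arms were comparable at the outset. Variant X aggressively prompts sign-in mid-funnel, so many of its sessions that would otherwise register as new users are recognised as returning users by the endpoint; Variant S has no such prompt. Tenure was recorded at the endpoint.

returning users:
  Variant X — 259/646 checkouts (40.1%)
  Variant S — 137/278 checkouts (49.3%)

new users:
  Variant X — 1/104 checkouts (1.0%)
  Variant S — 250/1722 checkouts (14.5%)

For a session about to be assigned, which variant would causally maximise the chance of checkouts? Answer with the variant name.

Variant X

Variant S is higher inside every user tenure stratum but Variant X is higher in aggregate. Whether to stratify depends on how user tenure relates to the variant.
User tenure is downstream of the variant. One should not condition on a consequence of treatment, so the overall rates are the right comparison.
Pooled: Variant X 34.7% vs Variant S 19.4%; Variant X is higher overall.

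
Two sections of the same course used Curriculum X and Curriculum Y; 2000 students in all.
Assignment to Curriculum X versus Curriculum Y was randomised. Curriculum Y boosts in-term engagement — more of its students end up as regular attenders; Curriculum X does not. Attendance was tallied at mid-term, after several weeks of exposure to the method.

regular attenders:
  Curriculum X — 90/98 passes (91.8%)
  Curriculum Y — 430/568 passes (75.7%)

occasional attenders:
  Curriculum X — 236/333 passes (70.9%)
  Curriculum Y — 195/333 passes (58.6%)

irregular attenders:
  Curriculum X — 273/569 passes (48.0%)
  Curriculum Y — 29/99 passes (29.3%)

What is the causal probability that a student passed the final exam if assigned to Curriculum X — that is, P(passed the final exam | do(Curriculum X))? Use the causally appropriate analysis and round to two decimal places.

0.60

Mid-term attendance is downstream of the teaching method. One should not condition on a consequence of treatment, so the overall rates are the right comparison.
So P(outcome | do(Curriculum X)) is just the pooled rate for Curriculum X: 599/1000 = 0.599.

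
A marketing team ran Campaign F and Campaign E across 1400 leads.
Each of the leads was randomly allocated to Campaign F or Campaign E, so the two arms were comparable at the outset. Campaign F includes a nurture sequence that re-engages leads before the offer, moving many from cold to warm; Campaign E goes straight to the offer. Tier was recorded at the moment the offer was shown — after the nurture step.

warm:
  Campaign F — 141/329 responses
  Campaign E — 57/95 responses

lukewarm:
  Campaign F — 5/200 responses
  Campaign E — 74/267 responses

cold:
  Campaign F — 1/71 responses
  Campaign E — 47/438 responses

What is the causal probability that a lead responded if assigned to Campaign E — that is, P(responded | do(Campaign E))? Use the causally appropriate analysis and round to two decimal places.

0.22

Because the campaign influences engagement tier, engagement tier is a post-treatment mediator, not a confounder. Stratifying on it would bias the estimate; the causal effect is the crude pooled difference.
So P(outcome | do(Campaign E)) is just the pooled rate for Campaign E: 178/800 = 0.223.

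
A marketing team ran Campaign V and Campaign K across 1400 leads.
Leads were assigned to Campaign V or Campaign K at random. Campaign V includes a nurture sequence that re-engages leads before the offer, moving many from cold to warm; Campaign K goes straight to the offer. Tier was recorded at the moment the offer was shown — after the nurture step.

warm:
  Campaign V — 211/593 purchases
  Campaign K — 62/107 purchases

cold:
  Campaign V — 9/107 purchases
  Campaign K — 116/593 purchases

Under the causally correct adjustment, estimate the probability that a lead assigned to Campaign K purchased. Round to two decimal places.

0.25

Stratifying would compare campaigns among leads the campaigns themselves sorted into engagement tier groups — a form of selection on an intermediate. The unconditioned pooled rates give the total causal effect.
So P(outcome | do(Campaign K)) is just the pooled rate for Campaign K: 178/700 = 0.254.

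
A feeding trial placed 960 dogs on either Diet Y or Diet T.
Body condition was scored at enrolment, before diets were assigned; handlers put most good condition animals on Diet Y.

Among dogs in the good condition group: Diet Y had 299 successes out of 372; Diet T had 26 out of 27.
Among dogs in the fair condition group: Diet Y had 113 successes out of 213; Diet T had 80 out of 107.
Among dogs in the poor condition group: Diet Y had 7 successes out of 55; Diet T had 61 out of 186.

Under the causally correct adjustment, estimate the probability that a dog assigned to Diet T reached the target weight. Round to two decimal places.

0.73

Here starting body condition is a common cause — it drives both which diet a case falls under and the outcome. The crude comparison mixes populations; the stratum-specific rates are the causally relevant ones.
Standardising Diet T to the population starting body condition mix: 0.416·26/27 + 0.333·80/107 + 0.251·61/186 = 0.732.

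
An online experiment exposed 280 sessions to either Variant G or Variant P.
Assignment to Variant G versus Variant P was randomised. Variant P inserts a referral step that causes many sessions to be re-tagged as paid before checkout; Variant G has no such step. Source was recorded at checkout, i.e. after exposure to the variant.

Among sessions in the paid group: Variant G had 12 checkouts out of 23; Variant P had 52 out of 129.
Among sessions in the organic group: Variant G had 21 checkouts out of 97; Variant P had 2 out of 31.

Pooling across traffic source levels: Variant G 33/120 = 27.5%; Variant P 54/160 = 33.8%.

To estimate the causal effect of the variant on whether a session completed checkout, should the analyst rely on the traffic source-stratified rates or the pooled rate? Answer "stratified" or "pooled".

pooled

Traffic source here is a post-treatment variable shaped by the variant; conditioning on it would introduce bias rather than remove it. The overall comparison is the causal one.
Pooled: Variant G 27.5% vs Variant P 33.8%; Variant P is higher overall.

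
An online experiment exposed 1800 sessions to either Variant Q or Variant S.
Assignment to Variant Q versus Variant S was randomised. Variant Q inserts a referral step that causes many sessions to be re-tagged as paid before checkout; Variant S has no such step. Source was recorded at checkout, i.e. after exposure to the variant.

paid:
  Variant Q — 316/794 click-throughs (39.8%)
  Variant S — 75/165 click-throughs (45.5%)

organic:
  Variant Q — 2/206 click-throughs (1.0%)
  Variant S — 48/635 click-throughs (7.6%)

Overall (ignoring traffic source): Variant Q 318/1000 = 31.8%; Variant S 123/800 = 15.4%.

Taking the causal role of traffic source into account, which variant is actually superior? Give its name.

Traffic source is downstream of the variant. One should not condition on a consequence of treatment, so the overall rates are the right comparison.
Pooled: Variant Q 31.8% vs Variant S 15.4%; Variant Q is higher overall.

Variant Q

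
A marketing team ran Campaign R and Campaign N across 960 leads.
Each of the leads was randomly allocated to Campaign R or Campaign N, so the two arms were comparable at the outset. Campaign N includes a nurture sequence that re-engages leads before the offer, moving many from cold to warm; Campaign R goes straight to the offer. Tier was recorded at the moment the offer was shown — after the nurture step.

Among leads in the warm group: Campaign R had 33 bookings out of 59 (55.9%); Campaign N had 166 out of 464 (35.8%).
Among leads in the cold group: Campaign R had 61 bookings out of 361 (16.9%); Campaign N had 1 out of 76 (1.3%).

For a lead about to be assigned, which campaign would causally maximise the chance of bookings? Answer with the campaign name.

Stratifying would compare campaigns among leads the campaigns themselves sorted into engagement tier groups — a form of selection on an intermediate. The unconditioned pooled rates give the total causal effect.
Pooled: Campaign R 22.4% vs Campaign N 30.9%; Campaign N is higher overall.

Campaign N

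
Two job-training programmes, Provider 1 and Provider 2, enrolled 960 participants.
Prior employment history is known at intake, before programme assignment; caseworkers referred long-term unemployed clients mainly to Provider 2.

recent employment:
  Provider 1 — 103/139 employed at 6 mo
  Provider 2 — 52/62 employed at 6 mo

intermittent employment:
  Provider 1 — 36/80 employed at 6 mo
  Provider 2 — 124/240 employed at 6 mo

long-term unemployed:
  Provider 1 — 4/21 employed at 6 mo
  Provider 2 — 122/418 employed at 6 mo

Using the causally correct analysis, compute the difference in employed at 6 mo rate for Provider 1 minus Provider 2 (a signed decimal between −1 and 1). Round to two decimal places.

Within every prior employment history level Provider 2 has the higher rate, yet pooled Provider 1 does — Simpson's reversal.
Prior employment history satisfies the back-door criterion: it is not a descendant of the programme, and it blocks the spurious path from programme to outcome. Adjusting for it (i.e., using the within-prior employment history rates) gives the causal effect.
Adjusting over the population distribution of prior employment history: 0.209·(0.741−0.839) + 0.333·(0.450−0.517) + 0.457·(0.190−0.292) = -0.089.

-0.09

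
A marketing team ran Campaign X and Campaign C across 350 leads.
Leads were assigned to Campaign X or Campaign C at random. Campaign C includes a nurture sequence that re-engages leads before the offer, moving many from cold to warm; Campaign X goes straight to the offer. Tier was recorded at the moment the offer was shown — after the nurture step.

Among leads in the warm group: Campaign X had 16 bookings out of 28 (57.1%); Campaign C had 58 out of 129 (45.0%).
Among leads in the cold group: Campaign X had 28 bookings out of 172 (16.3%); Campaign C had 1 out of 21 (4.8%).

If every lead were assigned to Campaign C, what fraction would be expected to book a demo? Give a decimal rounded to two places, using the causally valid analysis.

0.39

Stratifying would compare campaigns among leads the campaigns themselves sorted into engagement tier groups — a form of selection on an intermediate. The unconditioned pooled rates give the total causal effect.
So P(outcome | do(Campaign C)) is just the pooled rate for Campaign C: 59/150 = 0.393.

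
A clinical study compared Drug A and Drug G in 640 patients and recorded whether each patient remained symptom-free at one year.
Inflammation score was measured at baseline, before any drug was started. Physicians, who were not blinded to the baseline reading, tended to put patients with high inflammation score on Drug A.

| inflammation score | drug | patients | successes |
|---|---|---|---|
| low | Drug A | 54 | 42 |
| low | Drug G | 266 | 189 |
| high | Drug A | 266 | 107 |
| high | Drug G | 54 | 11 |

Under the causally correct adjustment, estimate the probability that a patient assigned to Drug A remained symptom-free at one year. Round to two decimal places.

0.59

Inflammation score differs across drugs for reasons unrelated to any effect of the drug itself, and it separately predicts the outcome — a classic confounder. We must compare within inflammation score levels.
Standardising Drug A to the population inflammation score mix: 0.500·42/54 + 0.500·107/266 = 0.590.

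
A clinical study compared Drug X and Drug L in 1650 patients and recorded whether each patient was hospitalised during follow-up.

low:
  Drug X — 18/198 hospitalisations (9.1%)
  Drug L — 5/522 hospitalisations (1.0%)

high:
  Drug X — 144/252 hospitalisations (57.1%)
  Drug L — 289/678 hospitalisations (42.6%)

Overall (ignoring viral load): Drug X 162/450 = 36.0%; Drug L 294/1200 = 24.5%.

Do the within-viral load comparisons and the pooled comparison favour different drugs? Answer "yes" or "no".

Within each viral load level (low 9.1% vs 1.0%; high 57.1% vs 42.6%), Drug L has the lower rate every time. Pooled: 36.0% vs 24.5% — Drug L has the lower rate overall. They agree.

no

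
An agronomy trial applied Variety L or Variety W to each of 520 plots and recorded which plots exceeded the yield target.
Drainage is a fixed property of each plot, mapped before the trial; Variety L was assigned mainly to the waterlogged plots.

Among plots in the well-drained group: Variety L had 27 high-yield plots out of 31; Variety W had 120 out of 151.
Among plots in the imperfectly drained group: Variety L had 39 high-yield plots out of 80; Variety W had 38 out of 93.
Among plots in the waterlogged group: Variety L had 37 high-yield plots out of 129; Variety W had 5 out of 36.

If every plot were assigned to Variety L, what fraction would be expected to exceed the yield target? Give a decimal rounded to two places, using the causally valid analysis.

Within every field drainage level Variety L has the higher rate, yet pooled Variety W does — Simpson's reversal.
Nothing the variety does changes field drainage; the imbalance is an allocation artefact. With field drainage also predicting the outcome, the pooled figure is confounded, and the within-stratum comparison is the causal one.
Standardising Variety L to the population field drainage mix: 0.350·27/31 + 0.333·39/80 + 0.317·37/129 = 0.558.

0.56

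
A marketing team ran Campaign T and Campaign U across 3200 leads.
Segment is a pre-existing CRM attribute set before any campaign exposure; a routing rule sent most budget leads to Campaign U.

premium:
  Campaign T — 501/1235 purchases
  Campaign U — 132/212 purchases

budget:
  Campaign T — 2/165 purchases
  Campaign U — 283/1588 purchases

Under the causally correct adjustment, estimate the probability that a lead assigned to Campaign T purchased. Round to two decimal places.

Here customer segment is a common cause — it drives both which campaign a case falls under and the outcome. The crude comparison mixes populations; the stratum-specific rates are the causally relevant ones.
Standardising Campaign T to the population customer segment mix: 0.452·501/1235 + 0.548·2/165 = 0.190.

0.19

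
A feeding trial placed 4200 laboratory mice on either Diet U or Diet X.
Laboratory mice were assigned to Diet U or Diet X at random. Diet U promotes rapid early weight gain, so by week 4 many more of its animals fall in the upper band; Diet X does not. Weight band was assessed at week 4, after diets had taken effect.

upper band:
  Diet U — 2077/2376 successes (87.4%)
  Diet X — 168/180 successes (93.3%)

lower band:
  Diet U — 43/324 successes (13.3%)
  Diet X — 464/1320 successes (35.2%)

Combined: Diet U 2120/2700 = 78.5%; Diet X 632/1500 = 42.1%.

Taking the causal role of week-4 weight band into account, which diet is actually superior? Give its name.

Diet U

The distribution of week-4 weight band is itself part of what the diet does — it is an intermediate outcome. Holding it fixed would remove that part of the effect; the total effect is the pooled difference.
Pooled: Diet U 78.5% vs Diet X 42.1%; Diet U is higher overall.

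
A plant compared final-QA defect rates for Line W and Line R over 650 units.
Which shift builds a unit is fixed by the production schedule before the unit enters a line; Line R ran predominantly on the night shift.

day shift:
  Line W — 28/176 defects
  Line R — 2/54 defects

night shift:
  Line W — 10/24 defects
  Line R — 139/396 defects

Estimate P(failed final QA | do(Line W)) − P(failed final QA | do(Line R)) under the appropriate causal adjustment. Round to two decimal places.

Line R is lower inside every shift stratum but Line W is lower in aggregate. Whether to stratify depends on how shift relates to the line.
Shift satisfies the back-door criterion: it is not a descendant of the line, and it blocks the spurious path from line to outcome. Adjusting for it (i.e., using the within-shift rates) gives the causal effect.
Adjusting over the population distribution of shift: 0.354·(0.159−0.037) + 0.646·(0.417−0.351) = +0.086.

+0.09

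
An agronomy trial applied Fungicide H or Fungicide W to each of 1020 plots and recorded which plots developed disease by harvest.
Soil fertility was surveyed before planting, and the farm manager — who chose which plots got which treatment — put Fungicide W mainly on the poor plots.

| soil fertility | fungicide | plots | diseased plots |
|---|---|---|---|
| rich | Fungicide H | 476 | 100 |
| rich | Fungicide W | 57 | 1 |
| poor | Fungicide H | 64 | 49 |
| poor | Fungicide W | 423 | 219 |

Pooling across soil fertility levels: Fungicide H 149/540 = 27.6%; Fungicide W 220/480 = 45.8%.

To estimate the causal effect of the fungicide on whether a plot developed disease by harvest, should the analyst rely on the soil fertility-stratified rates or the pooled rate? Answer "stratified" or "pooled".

Soil fertility is set before the fungicide has any effect — it is not caused by the fungicide — and it independently drives the outcome. That makes it a confounder, so the causal comparison is within soil fertility levels.
Within each level — rich: 21.0% vs 1.8%; poor: 76.6% vs 51.8% — Fungicide W is lower every time.

stratified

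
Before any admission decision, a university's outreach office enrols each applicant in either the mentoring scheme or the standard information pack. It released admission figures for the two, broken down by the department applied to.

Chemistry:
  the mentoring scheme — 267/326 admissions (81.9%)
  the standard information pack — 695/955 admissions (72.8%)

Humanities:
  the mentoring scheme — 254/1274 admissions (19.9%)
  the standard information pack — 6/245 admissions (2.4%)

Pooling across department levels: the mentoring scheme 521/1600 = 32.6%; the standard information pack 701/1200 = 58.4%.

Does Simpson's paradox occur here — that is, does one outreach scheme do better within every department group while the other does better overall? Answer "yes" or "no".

yes

Within each department level (Chemistry 81.9% vs 72.8%; Humanities 19.9% vs 2.4%), the mentoring scheme has the higher rate every time. Pooled: 32.6% vs 58.4% — the standard information pack has the higher rate overall. The two comparisons disagree.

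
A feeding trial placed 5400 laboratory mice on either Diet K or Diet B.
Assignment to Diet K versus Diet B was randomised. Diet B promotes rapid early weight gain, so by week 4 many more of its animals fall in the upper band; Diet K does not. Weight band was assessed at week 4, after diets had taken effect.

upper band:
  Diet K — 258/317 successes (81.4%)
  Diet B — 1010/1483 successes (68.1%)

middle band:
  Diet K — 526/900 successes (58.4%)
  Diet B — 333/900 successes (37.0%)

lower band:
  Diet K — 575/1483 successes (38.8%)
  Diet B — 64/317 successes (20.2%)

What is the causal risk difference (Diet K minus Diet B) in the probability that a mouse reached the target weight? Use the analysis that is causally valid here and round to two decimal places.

-0.02

The distribution of week-4 weight band is itself part of what the diet does — it is an intermediate outcome. Holding it fixed would remove that part of the effect; the total effect is the pooled difference.
The causal difference is the pooled difference: 0.503 − 0.521 = -0.018.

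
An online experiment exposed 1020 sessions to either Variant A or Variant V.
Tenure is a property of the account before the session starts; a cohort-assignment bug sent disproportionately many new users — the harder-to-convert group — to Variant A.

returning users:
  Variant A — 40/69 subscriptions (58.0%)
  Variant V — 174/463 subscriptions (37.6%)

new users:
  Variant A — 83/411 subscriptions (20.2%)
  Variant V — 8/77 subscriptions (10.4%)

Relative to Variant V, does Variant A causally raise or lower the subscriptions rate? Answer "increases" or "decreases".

The stratified and pooled comparisons disagree (Variant A wins within each user tenure; Variant V wins overall), so the answer turns on the causal role of user tenure.
Since user tenure is a pre-existing factor (not a product of the variant) and it affects the outcome on its own, it is a confounder. The stratified rates, not the pooled rate, identify the causal effect.
Within each level — returning users: 58.0% vs 37.6%; new users: 20.2% vs 10.4% — Variant A is higher every time.

increases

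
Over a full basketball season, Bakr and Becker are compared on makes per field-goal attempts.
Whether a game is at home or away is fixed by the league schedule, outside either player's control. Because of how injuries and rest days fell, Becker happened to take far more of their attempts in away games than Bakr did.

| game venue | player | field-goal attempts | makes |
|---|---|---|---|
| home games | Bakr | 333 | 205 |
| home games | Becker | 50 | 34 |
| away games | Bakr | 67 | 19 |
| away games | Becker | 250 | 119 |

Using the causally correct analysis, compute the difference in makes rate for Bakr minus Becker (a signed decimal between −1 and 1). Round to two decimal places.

-0.12

The imbalance in game venue arose from how field-goal attempts were allocated, not from anything the player did; and game venue independently affects the outcome. The pooled gap is confounded — condition on game venue.
Adjusting over the population distribution of game venue: 0.547·(0.616−0.680) + 0.453·(0.284−0.476) = -0.122.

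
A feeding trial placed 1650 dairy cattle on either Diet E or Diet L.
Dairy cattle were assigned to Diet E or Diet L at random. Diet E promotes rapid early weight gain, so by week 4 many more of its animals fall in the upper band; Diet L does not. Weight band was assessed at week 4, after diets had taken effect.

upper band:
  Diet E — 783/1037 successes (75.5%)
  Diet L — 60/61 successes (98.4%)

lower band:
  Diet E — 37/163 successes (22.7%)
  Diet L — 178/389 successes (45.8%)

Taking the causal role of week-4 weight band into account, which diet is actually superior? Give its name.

Stratifying would compare diets among dairy cattle the diets themselves sorted into week-4 weight band groups — a form of selection on an intermediate. The unconditioned pooled rates give the total causal effect.
Pooled: Diet E 68.3% vs Diet L 52.9%; Diet E is higher overall.

Diet E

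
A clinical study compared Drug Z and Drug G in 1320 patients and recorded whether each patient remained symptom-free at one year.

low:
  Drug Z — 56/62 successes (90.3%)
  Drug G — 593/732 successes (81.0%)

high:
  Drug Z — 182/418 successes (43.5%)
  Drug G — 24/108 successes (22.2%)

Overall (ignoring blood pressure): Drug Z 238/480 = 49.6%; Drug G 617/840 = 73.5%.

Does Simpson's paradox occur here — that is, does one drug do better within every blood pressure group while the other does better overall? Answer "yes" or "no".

yes

Within each blood pressure level (low 90.3% vs 81.0%; high 43.5% vs 22.2%), Drug Z has the higher rate every time. Pooled: 49.6% vs 73.5% — Drug G has the higher rate overall. The two comparisons disagree.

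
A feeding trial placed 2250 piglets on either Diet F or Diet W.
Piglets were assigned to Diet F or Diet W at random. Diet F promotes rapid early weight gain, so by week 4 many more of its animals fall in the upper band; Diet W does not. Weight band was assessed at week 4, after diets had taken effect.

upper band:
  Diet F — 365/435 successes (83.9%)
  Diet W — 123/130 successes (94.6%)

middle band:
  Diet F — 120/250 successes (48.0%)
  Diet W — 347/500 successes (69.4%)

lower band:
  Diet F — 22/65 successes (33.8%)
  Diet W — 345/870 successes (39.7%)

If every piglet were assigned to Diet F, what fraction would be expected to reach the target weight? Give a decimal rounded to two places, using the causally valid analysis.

0.68

The stratified and pooled comparisons disagree (Diet W wins within each week-4 weight band; Diet F wins overall), so the answer turns on the causal role of week-4 weight band.
Because the diet influences week-4 weight band, week-4 weight band is a post-treatment mediator, not a confounder. Stratifying on it would bias the estimate; the causal effect is the crude pooled difference.
So P(outcome | do(Diet F)) is just the pooled rate for Diet F: 507/750 = 0.676.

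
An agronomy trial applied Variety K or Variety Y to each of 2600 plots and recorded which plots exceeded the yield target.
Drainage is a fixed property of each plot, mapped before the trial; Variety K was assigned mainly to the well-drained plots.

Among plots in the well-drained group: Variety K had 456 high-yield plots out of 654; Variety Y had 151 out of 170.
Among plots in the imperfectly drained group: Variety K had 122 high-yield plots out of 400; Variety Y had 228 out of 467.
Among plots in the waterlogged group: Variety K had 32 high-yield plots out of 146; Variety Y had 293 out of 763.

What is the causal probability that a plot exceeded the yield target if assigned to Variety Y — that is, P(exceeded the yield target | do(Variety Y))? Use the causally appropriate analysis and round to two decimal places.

0.58

Here field drainage is a common cause — it drives both which variety a case falls under and the outcome. The crude comparison mixes populations; the stratum-specific rates are the causally relevant ones.
Standardising Variety Y to the population field drainage mix: 0.317·151/170 + 0.333·228/467 + 0.350·293/763 = 0.579.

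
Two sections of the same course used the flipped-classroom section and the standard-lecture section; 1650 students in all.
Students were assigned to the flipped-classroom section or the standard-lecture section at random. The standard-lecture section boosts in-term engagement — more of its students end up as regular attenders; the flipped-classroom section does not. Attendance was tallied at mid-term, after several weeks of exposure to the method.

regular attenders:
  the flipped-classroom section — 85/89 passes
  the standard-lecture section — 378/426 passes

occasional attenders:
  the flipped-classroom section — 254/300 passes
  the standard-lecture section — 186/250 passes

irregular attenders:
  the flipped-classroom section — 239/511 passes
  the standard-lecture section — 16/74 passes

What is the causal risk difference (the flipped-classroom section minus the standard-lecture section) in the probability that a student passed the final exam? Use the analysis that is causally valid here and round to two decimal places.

-0.13

Mid-term attendance here is a post-treatment variable shaped by the teaching method; conditioning on it would introduce bias rather than remove it. The overall comparison is the causal one.
The causal difference is the pooled difference: 0.642 − 0.773 = -0.131.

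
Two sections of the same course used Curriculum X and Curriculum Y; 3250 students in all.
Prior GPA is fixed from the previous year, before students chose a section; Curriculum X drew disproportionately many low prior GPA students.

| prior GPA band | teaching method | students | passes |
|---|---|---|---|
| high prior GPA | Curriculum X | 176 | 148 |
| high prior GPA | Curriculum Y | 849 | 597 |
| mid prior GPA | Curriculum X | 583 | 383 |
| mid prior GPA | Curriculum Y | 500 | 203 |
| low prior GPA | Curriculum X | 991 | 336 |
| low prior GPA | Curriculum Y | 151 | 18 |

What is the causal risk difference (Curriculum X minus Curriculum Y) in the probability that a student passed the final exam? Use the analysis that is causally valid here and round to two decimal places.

+0.20

The stratified and pooled comparisons disagree (Curriculum X wins within each prior GPA band; Curriculum Y wins overall), so the answer turns on the causal role of prior GPA band.
Prior GPA band differs across teaching methods for reasons unrelated to any effect of the teaching method itself, and it separately predicts the outcome — a classic confounder. We must compare within prior GPA band levels.
Adjusting over the population distribution of prior GPA band: 0.315·(0.841−0.703) + 0.333·(0.657−0.406) + 0.351·(0.339−0.119) = +0.204.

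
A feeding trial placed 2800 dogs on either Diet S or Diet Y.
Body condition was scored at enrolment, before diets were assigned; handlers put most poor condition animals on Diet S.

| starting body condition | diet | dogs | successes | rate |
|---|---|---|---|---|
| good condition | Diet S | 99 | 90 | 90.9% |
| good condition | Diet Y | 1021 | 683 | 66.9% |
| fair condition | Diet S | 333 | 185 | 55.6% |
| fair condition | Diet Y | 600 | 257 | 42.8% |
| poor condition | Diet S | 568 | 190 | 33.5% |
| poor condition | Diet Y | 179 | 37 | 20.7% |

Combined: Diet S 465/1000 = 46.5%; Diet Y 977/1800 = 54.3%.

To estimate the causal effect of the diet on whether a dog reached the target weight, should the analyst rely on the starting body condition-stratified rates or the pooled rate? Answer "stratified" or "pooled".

stratified

Diet S is higher inside every starting body condition stratum but Diet Y is higher in aggregate. Whether to stratify depends on how starting body condition relates to the diet.
Since starting body condition is a pre-existing factor (not a product of the diet) and it affects the outcome on its own, it is a confounder. The stratified rates, not the pooled rate, identify the causal effect.
Within each level — good condition: 90.9% vs 66.9%; fair condition: 55.6% vs 42.8%; poor condition: 33.5% vs 20.7% — Diet S is higher every time.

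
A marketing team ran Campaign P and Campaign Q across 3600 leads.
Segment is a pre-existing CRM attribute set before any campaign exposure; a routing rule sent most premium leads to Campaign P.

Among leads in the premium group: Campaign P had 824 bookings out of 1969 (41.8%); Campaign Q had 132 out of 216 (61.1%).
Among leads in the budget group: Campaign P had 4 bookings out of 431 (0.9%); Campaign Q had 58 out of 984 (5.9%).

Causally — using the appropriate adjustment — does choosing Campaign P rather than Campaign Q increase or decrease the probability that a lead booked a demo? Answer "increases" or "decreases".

decreases

Customer segment is set before the campaign has any effect — it is not caused by the campaign — and it independently drives the outcome. That makes it a confounder, so the causal comparison is within customer segment levels.
Within each level — premium: 41.8% vs 61.1%; budget: 0.9% vs 5.9% — Campaign Q is higher every time.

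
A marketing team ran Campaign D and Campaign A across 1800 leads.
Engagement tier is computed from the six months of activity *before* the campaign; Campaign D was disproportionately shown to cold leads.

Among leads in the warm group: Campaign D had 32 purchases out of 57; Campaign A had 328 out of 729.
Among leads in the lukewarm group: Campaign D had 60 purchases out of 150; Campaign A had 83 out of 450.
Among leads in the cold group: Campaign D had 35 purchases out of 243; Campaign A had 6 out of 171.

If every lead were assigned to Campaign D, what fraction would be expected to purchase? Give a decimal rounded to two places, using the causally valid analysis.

Within every engagement tier level Campaign D has the higher rate, yet pooled Campaign A does — Simpson's reversal.
The imbalance in engagement tier arose from how leads were allocated, not from anything the campaign did; and engagement tier independently affects the outcome. The pooled gap is confounded — condition on engagement tier.
Standardising Campaign D to the population engagement tier mix: 0.437·32/57 + 0.333·60/150 + 0.230·35/243 = 0.412.

0.41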